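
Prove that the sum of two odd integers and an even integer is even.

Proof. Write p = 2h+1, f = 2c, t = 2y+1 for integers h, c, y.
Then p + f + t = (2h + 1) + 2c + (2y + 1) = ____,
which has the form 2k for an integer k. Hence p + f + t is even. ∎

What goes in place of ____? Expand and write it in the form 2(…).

2(c + h + y + 1)

(2h + 1) + 2c + (2y + 1) = 2c + 2h + 2y + 2
= 2(c + h + y + 1).
Since c + h + y + 1 is an integer, the sum is of the form 2k for an integer k.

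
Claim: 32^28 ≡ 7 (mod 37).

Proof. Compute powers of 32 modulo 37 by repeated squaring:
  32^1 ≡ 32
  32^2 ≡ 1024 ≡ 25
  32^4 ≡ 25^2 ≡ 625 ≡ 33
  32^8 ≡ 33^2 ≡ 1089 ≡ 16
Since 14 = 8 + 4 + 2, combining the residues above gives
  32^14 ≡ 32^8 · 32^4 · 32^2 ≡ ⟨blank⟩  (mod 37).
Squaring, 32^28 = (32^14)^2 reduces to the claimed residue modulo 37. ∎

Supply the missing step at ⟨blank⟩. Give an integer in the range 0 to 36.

Multiply the listed residues: 16 · 33 · 25 = 528 → 13200.
Reducing modulo 37: 13200 = 356·37 + 28, so 32^14 ≡ 28.

28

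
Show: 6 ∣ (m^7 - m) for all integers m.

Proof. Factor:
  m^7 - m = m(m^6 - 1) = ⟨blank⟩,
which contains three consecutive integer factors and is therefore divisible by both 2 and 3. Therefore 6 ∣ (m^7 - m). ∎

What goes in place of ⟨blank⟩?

(m - 1)m(m + 1)(m^4 + m^2 + 1)

m^6 - 1 = (m^2 - 1)(m^4 + m^2 + 1), and m^2 - 1 = (m-1)(m+1).
So m(m^6 - 1) = (m - 1)m(m + 1)(m^4 + m^2 + 1).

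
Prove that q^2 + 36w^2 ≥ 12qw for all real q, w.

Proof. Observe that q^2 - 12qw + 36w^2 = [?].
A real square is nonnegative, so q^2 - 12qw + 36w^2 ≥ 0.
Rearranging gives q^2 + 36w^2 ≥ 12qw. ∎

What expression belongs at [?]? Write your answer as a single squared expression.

(q - 6w)^2

The leading and trailing coefficients are 1^2 and 6^2, and 12 = 2·1·6, so the trinomial is (q - 6w)^2.
Hence q^2 - 12qw + 36w^2 ≥ 0.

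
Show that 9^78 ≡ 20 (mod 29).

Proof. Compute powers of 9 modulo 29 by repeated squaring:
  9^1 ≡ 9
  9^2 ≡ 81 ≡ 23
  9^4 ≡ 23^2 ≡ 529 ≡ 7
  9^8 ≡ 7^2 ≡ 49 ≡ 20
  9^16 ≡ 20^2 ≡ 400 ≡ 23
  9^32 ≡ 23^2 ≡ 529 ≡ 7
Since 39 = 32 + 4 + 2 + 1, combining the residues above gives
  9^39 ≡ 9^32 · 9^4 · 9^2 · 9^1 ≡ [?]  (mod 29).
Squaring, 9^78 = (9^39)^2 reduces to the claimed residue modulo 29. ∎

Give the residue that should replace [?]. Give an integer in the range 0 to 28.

Multiply the listed residues: 7 · 7 · 23 · 9 = 49 → 1127 → 10143.
Reducing modulo 29: 10143 = 349·29 + 22, so 9^39 ≡ 22.

22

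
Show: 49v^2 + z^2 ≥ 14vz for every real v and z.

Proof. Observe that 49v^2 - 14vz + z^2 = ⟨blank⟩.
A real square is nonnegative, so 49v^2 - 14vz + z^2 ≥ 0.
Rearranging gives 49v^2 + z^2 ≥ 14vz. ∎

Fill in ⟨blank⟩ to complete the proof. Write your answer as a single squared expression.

(7v - z)^2

49v^2 - 14vz + z^2 is a perfect-square trinomial: the outer terms are (7v)^2 and (z)^2, and the cross term is -2·7v·z.
So 49v^2 - 14vz + z^2 = (7v - z)^2 ≥ 0.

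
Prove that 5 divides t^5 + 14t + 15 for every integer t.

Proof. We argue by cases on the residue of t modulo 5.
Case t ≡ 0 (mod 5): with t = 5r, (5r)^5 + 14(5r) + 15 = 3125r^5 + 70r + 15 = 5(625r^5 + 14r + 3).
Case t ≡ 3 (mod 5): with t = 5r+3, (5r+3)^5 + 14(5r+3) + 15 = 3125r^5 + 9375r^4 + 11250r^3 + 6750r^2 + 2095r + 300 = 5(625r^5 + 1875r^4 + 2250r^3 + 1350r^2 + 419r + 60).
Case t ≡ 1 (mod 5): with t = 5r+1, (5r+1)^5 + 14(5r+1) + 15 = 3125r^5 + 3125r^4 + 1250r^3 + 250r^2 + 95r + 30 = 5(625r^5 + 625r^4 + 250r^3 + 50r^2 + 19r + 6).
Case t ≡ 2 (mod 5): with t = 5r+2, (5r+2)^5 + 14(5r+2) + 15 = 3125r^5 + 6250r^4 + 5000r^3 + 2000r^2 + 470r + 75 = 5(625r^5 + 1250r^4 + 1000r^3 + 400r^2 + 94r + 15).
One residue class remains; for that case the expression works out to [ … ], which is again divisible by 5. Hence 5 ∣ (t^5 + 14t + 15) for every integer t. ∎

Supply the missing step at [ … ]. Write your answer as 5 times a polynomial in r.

The residues treated are {0, 3, 1, 2}, so the missing case is t ≡ 4 (mod 5); write t = 5r+4.
Then (5r+4)^5 + 14(5r+4) + 15 = 3125r^5 + 12500r^4 + 20000r^3 + 16000r^2 + 6470r + 1095 = 5(625r^5 + 2500r^4 + 4000r^3 + 3200r^2 + 1294r + 219).

5(625r^5 + 2500r^4 + 4000r^3 + 3200r^2 + 1294r + 219)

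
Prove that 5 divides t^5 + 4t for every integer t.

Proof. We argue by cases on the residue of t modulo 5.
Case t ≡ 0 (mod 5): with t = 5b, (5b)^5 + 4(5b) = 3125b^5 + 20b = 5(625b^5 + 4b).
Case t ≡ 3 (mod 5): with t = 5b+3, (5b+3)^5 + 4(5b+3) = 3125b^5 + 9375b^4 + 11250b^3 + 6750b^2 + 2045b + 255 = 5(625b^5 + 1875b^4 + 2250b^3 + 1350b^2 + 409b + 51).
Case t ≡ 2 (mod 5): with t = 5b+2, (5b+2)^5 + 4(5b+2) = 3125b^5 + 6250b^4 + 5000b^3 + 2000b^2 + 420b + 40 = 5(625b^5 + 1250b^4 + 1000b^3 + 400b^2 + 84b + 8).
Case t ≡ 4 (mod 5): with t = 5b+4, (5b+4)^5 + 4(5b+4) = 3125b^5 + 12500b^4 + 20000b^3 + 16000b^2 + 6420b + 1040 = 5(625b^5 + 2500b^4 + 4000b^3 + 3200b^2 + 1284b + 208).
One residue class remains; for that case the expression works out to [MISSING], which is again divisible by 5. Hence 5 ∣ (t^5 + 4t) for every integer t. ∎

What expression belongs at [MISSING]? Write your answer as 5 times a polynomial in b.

The residues treated are {0, 3, 2, 4}, so the missing case is t ≡ 1 (mod 5); write t = 5b+1.
Then (5b+1)^5 + 4(5b+1) = 3125b^5 + 3125b^4 + 1250b^3 + 250b^2 + 45b + 5 = 5(625b^5 + 625b^4 + 250b^3 + 50b^2 + 9b + 1).

5(625b^5 + 625b^4 + 250b^3 + 50b^2 + 9b + 1)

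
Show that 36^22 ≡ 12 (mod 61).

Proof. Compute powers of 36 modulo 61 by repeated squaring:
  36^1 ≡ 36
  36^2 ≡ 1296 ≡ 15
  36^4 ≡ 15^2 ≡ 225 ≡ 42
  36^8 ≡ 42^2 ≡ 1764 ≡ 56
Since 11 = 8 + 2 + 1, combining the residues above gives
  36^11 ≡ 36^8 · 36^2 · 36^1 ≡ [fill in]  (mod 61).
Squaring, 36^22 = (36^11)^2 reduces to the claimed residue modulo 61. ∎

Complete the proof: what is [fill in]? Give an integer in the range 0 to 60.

45

36^8 · 36^2 · 36^1 ≡ 56 · 15 · 36 = 30240.
30240 mod 61 = 45, so 36^11 ≡ 45 (mod 61).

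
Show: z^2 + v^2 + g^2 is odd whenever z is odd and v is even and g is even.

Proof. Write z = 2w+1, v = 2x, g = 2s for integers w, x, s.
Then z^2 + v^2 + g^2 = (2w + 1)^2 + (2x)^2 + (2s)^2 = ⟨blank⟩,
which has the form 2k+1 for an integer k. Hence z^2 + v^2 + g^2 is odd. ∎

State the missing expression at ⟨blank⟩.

Expanding: (2w + 1)^2 + (2x)^2 + (2s)^2 = 4s^2 + 4w^2 + 4w + 4x^2 + 1.
Every term except the constant is even, so this is 2(2s^2 + 2w^2 + 2w + 2x^2) + 1,
and 2s^2 + 2w^2 + 2w + 2x^2 ∈ ℤ gives the required form.

2(2s^2 + 2w^2 + 2w + 2x^2) + 1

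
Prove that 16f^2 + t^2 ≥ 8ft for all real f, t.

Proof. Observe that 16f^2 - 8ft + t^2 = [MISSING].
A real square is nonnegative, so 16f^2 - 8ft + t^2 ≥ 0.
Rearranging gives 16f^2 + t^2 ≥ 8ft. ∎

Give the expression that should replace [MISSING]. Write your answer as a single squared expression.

16f^2 - 8ft + t^2 is a perfect-square trinomial: the outer terms are (4f)^2 and (t)^2, and the cross term is -2·4f·t.
So 16f^2 - 8ft + t^2 = (4f - t)^2 ≥ 0.

(4f - t)^2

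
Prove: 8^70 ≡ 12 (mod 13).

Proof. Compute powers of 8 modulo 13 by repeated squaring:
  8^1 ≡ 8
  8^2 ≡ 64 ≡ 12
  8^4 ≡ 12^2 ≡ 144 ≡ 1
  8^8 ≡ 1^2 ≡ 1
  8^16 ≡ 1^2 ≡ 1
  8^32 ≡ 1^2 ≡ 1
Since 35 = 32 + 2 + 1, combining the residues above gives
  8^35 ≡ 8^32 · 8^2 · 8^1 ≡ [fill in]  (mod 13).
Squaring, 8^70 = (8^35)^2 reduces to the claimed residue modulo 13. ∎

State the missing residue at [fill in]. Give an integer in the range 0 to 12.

8^32 · 8^2 · 8^1 ≡ 1 · 12 · 8 = 96.
96 mod 13 = 5, so 8^35 ≡ 5 (mod 13).

5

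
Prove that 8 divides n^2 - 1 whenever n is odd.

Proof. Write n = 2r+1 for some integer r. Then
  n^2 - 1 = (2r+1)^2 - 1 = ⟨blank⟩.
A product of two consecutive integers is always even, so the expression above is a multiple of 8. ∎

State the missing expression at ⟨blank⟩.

4r(r + 1)

(2r+1)^2 - 1 = 4r^2 + 4r + 1 - 1 = 4r^2 + 4r = 4r(r+1).
Since r and r+1 are consecutive, r(r+1) is even, and 4·(even) is a multiple of 8.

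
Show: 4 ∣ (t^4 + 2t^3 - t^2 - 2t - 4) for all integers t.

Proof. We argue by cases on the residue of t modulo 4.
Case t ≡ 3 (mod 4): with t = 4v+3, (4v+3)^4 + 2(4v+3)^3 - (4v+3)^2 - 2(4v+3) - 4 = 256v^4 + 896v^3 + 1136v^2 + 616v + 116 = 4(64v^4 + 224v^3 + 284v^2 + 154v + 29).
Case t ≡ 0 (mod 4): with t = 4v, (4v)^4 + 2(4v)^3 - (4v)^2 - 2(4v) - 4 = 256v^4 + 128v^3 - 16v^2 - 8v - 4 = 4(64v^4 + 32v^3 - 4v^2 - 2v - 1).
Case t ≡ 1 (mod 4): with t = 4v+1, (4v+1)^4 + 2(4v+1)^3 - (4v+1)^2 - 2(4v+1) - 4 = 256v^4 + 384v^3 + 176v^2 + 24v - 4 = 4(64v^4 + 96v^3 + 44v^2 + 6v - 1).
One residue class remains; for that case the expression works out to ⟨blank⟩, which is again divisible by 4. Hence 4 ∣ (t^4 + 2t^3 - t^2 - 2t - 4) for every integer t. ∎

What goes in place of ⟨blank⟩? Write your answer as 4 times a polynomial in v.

4(64v^4 + 160v^3 + 140v^2 + 50v + 5)

Only t ≡ 2 (mod 4) is unaccounted for. Put t = 4v+2:
(4v+2)^4 + 2(4v+2)^3 - (4v+2)^2 - 2(4v+2) - 4 expands to 256v^4 + 640v^3 + 560v^2 + 200v + 20,
and factoring out 4 leaves 4(64v^4 + 160v^3 + 140v^2 + 50v + 5).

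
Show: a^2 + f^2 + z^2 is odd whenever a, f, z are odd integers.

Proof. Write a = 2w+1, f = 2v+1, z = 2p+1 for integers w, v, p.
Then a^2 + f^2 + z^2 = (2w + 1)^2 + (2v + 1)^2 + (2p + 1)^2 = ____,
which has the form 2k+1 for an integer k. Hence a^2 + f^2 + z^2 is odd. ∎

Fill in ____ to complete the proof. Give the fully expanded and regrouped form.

(2w + 1)^2 + (2v + 1)^2 + (2p + 1)^2 = 4p^2 + 4p + 4v^2 + 4v + 4w^2 + 4w + 3
= 2(2p^2 + 2p + 2v^2 + 2v + 2w^2 + 2w + 1) + 1.
Since 2p^2 + 2p + 2v^2 + 2v + 2w^2 + 2w + 1 is an integer, the sum of squares is of the form 2k+1 for an integer k.

2(2p^2 + 2p + 2v^2 + 2v + 2w^2 + 2w + 1) + 1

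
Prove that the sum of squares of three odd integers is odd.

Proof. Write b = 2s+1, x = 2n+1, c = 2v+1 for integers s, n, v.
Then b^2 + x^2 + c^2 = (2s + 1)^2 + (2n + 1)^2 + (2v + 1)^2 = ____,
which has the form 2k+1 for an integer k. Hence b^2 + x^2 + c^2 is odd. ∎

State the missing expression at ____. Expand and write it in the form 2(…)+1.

Expanding: (2s + 1)^2 + (2n + 1)^2 + (2v + 1)^2 = 4n^2 + 4n + 4s^2 + 4s + 4v^2 + 4v + 3.
Every term except the constant is even, so this is 2(2n^2 + 2n + 2s^2 + 2s + 2v^2 + 2v + 1) + 1,
and 2n^2 + 2n + 2s^2 + 2s + 2v^2 + 2v + 1 ∈ ℤ gives the required form.

2(2n^2 + 2n + 2s^2 + 2s + 2v^2 + 2v + 1) + 1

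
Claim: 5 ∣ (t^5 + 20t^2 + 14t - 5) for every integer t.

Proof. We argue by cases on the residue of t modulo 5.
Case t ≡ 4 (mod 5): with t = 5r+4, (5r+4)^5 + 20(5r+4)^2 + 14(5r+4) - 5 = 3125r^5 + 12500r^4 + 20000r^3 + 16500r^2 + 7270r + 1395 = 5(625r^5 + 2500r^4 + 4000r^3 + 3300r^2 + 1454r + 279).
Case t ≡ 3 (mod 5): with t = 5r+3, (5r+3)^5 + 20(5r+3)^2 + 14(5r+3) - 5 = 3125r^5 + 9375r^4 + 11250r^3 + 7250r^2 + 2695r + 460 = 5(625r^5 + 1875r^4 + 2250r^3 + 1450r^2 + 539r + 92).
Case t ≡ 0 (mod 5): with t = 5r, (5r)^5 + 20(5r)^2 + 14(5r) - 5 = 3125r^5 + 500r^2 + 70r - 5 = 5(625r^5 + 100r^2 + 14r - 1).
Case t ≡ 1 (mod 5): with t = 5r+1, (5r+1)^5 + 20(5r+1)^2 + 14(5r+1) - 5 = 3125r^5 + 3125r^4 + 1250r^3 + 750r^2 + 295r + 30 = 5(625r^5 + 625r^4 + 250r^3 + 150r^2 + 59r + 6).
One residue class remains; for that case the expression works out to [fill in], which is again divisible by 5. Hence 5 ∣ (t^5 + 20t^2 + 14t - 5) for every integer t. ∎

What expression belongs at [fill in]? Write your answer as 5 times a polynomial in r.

5(625r^5 + 1250r^4 + 1000r^3 + 500r^2 + 174r + 27)

The residues treated are {4, 3, 0, 1}, so the missing case is t ≡ 2 (mod 5); write t = 5r+2.
Then (5r+2)^5 + 20(5r+2)^2 + 14(5r+2) - 5 = 3125r^5 + 6250r^4 + 5000r^3 + 2500r^2 + 870r + 135 = 5(625r^5 + 1250r^4 + 1000r^3 + 500r^2 + 174r + 27).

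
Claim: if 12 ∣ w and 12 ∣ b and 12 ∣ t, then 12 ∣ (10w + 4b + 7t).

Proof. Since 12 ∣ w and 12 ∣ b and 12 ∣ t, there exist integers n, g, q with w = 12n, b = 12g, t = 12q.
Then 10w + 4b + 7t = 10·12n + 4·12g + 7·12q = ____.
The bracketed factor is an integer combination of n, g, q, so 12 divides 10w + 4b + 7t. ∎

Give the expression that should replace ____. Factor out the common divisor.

Pull the common 12 out of every term: 10·12n + 4·12g + 7·12q = 12(4g + 10n + 7q).
4g + 10n + 7q is an integer, which exhibits the divisibility.

12(4g + 10n + 7q)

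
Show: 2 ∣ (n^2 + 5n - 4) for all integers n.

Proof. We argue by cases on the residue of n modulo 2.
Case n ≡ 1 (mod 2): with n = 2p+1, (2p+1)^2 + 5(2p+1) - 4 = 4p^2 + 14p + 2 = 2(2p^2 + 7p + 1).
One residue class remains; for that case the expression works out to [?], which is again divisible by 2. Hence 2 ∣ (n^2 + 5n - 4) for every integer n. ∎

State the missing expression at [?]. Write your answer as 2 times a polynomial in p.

The residues treated are {1}, so the missing case is n ≡ 0 (mod 2); write n = 2p.
Then (2p)^2 + 5(2p) - 4 = 4p^2 + 10p - 4 = 2(2p^2 + 5p - 2).

2(2p^2 + 5p - 2)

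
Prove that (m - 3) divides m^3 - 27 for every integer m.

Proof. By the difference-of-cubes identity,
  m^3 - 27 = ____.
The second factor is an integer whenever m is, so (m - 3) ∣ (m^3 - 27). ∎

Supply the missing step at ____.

(m - 3)(m^2 + 3m + 9)

a^3 - b^3 = (a - b)(a^2 + ab + b^2). With a = m, b = 3:
m^3 - 27 = (m - 3)(m^2 + 3m + 9).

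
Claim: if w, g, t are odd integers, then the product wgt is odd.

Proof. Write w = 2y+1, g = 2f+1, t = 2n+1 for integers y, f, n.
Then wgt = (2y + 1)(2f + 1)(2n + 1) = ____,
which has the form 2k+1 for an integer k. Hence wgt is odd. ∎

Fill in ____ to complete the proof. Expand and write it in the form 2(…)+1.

Expanding: (2y + 1)(2f + 1)(2n + 1) = 8fny + 4fn + 4fy + 2f + 4ny + 2n + 2y + 1.
Every term except the constant is even, so this is 2(4fny + 2fn + 2fy + f + 2ny + n + y) + 1,
and 4fny + 2fn + 2fy + f + 2ny + n + y ∈ ℤ gives the required form.

2(4fny + 2fn + 2fy + f + 2ny + n + y) + 1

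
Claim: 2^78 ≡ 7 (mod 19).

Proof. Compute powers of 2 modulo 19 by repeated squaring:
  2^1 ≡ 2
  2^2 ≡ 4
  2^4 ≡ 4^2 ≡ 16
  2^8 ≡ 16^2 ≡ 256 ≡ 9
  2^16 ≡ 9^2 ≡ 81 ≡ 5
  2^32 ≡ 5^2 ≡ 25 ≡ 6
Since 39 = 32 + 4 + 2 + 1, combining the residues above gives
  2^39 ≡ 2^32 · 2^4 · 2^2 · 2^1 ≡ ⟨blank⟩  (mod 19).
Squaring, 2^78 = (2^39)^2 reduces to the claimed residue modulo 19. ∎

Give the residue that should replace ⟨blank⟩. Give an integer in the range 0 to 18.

2^32 · 2^4 · 2^2 · 2^1 ≡ 6 · 16 · 4 · 2 = 768.
768 mod 19 = 8, so 2^39 ≡ 8 (mod 19).

8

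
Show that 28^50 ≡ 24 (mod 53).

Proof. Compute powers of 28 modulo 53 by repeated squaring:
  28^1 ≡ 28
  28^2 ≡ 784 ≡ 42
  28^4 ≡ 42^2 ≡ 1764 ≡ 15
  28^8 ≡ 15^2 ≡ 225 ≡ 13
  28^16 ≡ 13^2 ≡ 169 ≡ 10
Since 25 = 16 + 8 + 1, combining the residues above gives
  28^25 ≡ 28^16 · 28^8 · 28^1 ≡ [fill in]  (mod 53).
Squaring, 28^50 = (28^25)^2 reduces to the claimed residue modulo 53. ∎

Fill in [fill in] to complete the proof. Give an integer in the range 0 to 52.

36

Multiply the listed residues: 10 · 13 · 28 = 130 → 3640.
Reducing modulo 53: 3640 = 68·53 + 36, so 28^25 ≡ 36.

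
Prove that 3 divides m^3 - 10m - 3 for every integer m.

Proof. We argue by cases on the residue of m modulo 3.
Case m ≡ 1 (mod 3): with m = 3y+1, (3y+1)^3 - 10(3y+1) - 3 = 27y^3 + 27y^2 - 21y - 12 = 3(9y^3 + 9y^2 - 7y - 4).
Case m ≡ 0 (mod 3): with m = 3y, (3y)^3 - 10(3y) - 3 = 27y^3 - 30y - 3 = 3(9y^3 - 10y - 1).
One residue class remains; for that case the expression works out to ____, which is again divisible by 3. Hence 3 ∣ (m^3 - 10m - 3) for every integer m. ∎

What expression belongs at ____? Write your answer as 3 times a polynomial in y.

Only m ≡ 2 (mod 3) is unaccounted for. Put m = 3y+2:
(3y+2)^3 - 10(3y+2) - 3 expands to 27y^3 + 54y^2 + 6y - 15,
and factoring out 3 leaves 3(9y^3 + 18y^2 + 2y - 5).

3(9y^3 + 18y^2 + 2y - 5)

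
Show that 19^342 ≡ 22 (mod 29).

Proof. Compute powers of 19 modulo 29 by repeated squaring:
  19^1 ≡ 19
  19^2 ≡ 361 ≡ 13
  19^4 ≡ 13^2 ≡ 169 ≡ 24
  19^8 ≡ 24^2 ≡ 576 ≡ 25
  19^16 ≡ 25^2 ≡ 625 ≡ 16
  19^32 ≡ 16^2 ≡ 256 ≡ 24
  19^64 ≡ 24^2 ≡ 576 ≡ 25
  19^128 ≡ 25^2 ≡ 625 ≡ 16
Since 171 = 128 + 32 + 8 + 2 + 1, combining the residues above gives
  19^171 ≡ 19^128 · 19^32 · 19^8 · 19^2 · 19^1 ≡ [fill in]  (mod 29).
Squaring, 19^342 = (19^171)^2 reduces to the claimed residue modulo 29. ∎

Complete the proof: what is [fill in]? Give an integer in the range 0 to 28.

15

19^128 · 19^32 · 19^8 · 19^2 · 19^1 ≡ 16 · 24 · 25 · 13 · 19 = 2371200.
2371200 mod 29 = 15, so 19^171 ≡ 15 (mod 29).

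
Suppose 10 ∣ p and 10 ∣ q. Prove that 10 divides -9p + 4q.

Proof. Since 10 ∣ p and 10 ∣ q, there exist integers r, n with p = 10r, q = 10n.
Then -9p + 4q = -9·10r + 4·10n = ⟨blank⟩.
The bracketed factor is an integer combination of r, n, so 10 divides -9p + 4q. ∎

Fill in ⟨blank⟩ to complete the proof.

10(4n - 9r)

Each term has a factor of 10: -9·10r + 4·10n = 10·(4n - 9r).
Since 4n - 9r is an integer, 10 ∣ (-9p + 4q).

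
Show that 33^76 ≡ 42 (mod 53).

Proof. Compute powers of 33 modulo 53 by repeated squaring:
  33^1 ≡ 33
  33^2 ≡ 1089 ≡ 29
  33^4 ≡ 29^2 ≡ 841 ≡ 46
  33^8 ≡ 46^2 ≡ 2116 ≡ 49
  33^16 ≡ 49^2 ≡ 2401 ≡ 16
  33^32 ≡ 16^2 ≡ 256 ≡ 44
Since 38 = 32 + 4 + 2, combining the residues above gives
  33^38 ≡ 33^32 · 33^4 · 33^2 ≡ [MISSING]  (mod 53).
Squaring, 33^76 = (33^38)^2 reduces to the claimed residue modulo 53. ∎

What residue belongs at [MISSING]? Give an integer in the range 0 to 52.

33^32 · 33^4 · 33^2 ≡ 44 · 46 · 29 = 58696.
58696 mod 53 = 25, so 33^38 ≡ 25 (mod 53).

25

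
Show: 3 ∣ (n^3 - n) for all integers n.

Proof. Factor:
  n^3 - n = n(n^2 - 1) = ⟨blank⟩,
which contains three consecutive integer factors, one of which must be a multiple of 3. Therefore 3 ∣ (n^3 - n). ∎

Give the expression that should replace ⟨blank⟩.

n(n^2 - 1) = n(n - 1)(n + 1) = (n - 1)n(n + 1).
These three factors are consecutive integers, so their product is divisible by 3.

(n - 1)n(n + 1)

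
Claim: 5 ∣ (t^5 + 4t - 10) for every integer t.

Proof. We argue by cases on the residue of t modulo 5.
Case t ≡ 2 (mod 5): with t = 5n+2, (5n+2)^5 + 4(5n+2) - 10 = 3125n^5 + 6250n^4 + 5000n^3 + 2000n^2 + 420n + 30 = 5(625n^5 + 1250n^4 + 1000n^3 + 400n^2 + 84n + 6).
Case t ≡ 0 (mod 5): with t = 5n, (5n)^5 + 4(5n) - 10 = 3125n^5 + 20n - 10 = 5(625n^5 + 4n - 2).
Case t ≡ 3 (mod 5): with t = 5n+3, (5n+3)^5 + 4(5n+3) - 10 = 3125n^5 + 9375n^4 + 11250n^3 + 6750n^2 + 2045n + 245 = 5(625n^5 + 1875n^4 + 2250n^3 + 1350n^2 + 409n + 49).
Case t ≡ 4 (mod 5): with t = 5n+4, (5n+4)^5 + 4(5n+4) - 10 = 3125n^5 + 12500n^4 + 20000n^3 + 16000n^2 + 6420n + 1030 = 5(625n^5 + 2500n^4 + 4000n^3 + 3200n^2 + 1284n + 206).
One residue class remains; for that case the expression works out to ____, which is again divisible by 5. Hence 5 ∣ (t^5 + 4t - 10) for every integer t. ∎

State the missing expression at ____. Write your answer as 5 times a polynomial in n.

Only t ≡ 1 (mod 5) is unaccounted for. Put t = 5n+1:
(5n+1)^5 + 4(5n+1) - 10 expands to 3125n^5 + 3125n^4 + 1250n^3 + 250n^2 + 45n - 5,
and factoring out 5 leaves 5(625n^5 + 625n^4 + 250n^3 + 50n^2 + 9n - 1).

5(625n^5 + 625n^4 + 250n^3 + 50n^2 + 9n - 1)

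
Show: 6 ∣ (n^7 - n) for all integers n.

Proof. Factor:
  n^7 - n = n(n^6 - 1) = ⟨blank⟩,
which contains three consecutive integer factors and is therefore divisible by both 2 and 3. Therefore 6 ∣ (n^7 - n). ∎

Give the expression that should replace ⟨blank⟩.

n^6 - 1 = (n^2 - 1)(n^4 + n^2 + 1), and n^2 - 1 = (n-1)(n+1).
So n(n^6 - 1) = (n - 1)n(n + 1)(n^4 + n^2 + 1).

(n - 1)n(n + 1)(n^4 + n^2 + 1)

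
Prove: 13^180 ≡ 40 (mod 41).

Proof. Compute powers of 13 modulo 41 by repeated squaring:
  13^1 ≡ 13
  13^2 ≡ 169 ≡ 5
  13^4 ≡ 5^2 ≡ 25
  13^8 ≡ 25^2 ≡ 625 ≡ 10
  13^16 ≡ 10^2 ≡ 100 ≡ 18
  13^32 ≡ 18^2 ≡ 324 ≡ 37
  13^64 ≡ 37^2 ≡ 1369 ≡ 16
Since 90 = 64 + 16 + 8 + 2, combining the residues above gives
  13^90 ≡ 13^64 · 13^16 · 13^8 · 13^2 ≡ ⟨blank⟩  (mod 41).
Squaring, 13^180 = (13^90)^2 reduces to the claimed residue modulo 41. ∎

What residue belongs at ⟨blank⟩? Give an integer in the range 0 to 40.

13^64 · 13^16 · 13^8 · 13^2 ≡ 16 · 18 · 10 · 5 = 14400.
14400 mod 41 = 9, so 13^90 ≡ 9 (mod 41).

9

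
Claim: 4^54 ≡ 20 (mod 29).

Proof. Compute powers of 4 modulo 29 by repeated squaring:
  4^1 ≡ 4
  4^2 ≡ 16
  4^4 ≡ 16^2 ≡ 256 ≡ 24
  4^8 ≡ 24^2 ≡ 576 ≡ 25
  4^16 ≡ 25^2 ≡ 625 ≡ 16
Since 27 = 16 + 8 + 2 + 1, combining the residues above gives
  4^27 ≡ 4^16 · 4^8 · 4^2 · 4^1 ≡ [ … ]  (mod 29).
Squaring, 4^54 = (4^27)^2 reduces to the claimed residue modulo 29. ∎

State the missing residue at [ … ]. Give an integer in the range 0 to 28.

4^16 · 4^8 · 4^2 · 4^1 ≡ 16 · 25 · 16 · 4 = 25600.
25600 mod 29 = 22, so 4^27 ≡ 22 (mod 29).

22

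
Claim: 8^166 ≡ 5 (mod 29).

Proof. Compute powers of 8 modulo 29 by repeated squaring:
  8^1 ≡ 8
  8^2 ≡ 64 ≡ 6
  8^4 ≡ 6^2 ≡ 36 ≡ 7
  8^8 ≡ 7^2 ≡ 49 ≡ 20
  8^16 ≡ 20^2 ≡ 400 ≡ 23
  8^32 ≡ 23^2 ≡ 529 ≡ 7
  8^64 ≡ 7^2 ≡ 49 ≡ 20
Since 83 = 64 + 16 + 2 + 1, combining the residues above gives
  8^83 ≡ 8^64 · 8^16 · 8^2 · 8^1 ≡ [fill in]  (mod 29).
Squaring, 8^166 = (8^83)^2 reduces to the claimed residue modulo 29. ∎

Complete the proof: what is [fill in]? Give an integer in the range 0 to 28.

Multiply the listed residues: 20 · 23 · 6 · 8 = 460 → 2760 → 22080.
Reducing modulo 29: 22080 = 761·29 + 11, so 8^83 ≡ 11.

11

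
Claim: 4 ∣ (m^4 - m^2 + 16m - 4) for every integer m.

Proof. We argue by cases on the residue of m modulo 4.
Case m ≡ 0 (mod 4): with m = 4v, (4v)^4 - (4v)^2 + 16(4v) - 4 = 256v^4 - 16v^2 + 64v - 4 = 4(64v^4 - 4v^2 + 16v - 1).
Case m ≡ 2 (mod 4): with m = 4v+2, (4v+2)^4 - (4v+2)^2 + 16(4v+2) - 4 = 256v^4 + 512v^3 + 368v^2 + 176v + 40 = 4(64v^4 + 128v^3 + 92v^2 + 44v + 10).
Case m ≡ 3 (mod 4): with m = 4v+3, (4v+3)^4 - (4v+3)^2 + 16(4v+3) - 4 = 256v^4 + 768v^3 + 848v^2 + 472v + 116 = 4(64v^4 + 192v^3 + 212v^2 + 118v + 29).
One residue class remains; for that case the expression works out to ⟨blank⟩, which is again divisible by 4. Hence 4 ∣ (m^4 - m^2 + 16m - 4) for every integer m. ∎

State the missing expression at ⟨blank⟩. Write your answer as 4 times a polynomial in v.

Only m ≡ 1 (mod 4) is unaccounted for. Put m = 4v+1:
(4v+1)^4 - (4v+1)^2 + 16(4v+1) - 4 expands to 256v^4 + 256v^3 + 80v^2 + 72v + 12,
and factoring out 4 leaves 4(64v^4 + 64v^3 + 20v^2 + 18v + 3).

4(64v^4 + 64v^3 + 20v^2 + 18v + 3)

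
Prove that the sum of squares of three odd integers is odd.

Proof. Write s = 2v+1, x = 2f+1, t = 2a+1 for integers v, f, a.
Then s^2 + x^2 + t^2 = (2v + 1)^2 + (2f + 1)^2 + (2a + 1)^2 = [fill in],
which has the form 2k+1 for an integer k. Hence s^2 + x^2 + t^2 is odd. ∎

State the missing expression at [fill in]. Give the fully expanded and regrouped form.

2(2a^2 + 2a + 2f^2 + 2f + 2v^2 + 2v + 1) + 1

(2v + 1)^2 + (2f + 1)^2 + (2a + 1)^2 = 4a^2 + 4a + 4f^2 + 4f + 4v^2 + 4v + 3
= 2(2a^2 + 2a + 2f^2 + 2f + 2v^2 + 2v + 1) + 1.
Since 2a^2 + 2a + 2f^2 + 2f + 2v^2 + 2v + 1 is an integer, the sum of squares is of the form 2k+1 for an integer k.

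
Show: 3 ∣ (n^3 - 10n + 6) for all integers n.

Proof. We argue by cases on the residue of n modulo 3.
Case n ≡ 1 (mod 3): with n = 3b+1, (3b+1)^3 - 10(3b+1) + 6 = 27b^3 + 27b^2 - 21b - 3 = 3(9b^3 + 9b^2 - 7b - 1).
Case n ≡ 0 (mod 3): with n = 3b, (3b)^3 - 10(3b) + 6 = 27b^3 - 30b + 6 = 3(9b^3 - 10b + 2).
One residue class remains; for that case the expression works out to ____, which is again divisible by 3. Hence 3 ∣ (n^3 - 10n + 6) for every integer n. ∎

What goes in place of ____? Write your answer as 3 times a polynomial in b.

Only n ≡ 2 (mod 3) is unaccounted for. Put n = 3b+2:
(3b+2)^3 - 10(3b+2) + 6 expands to 27b^3 + 54b^2 + 6b - 6,
and factoring out 3 leaves 3(9b^3 + 18b^2 + 2b - 2).

3(9b^3 + 18b^2 + 2b - 2)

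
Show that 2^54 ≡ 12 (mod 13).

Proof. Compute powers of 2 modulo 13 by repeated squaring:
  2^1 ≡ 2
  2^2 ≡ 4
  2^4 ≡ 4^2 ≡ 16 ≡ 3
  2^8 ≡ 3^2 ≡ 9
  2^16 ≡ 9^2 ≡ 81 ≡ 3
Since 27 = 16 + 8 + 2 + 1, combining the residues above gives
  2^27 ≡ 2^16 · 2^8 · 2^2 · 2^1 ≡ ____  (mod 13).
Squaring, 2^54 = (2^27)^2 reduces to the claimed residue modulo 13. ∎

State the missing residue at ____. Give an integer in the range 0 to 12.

Multiply the listed residues: 3 · 9 · 4 · 2 = 27 → 108 → 216.
Reducing modulo 13: 216 = 16·13 + 8, so 2^27 ≡ 8.

8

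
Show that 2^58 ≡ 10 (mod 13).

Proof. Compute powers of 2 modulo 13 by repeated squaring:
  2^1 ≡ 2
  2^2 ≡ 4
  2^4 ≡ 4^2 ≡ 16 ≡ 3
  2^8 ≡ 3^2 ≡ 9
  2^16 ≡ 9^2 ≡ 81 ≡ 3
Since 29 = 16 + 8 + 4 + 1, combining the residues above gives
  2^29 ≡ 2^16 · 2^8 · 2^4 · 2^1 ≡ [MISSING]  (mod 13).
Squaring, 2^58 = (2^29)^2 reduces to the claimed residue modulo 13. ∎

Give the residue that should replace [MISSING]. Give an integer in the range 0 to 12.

2^16 · 2^8 · 2^4 · 2^1 ≡ 3 · 9 · 3 · 2 = 162.
162 mod 13 = 6, so 2^29 ≡ 6 (mod 13).

6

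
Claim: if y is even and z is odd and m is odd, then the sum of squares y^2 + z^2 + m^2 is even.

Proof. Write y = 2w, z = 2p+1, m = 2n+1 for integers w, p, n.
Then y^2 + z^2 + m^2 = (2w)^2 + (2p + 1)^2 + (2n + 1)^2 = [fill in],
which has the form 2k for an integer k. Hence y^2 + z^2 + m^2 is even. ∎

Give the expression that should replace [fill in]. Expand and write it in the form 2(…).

(2w)^2 + (2p + 1)^2 + (2n + 1)^2 = 4n^2 + 4n + 4p^2 + 4p + 4w^2 + 2
= 2(2n^2 + 2n + 2p^2 + 2p + 2w^2 + 1).
Since 2n^2 + 2n + 2p^2 + 2p + 2w^2 + 1 is an integer, the sum of squares is of the form 2k for an integer k.

2(2n^2 + 2n + 2p^2 + 2p + 2w^2 + 1)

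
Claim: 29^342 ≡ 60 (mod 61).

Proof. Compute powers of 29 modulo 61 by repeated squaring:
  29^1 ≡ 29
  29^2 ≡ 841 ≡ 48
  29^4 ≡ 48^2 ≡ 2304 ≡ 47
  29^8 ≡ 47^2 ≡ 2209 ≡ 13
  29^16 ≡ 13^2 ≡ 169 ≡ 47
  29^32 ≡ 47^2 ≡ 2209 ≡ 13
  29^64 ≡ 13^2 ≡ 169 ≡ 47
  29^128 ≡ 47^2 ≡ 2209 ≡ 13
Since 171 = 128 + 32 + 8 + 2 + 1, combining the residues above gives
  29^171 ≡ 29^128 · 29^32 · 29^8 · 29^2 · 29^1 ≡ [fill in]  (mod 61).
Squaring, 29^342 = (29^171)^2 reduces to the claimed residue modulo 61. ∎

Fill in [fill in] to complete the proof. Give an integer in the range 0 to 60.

50

Multiply the listed residues: 13 · 13 · 13 · 48 · 29 = 169 → 2197 → 105456 → 3058224.
Reducing modulo 61: 3058224 = 50134·61 + 50, so 29^171 ≡ 50.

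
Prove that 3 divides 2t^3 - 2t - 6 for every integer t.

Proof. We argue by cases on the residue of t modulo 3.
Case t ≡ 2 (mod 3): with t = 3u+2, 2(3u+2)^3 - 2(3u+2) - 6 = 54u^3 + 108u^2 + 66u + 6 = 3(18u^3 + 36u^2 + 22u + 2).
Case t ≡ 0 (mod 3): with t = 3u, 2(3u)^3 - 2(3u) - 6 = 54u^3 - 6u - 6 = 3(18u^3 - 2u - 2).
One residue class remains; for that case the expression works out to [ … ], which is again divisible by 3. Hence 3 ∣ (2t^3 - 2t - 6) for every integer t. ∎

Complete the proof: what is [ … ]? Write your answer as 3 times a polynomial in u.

3(18u^3 + 18u^2 + 4u - 2)

The residues treated are {2, 0}, so the missing case is t ≡ 1 (mod 3); write t = 3u+1.
Then 2(3u+1)^3 - 2(3u+1) - 6 = 54u^3 + 54u^2 + 12u - 6 = 3(18u^3 + 18u^2 + 4u - 2).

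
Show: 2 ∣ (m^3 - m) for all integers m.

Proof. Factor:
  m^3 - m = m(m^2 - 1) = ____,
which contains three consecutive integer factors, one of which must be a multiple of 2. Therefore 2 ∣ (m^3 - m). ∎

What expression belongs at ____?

(m - 1)m(m + 1)

m(m^2 - 1) = m(m - 1)(m + 1) = (m - 1)m(m + 1).
These three factors are consecutive integers, so their product is divisible by 2.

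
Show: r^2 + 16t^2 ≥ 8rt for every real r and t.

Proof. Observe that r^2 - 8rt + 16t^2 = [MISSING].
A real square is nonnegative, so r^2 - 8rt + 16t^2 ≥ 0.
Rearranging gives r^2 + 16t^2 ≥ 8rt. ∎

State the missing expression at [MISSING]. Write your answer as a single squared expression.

(r - 4t)^2

r^2 - 8rt + 16t^2 is a perfect-square trinomial: the outer terms are (r)^2 and (4t)^2, and the cross term is -2·r·4t.
So r^2 - 8rt + 16t^2 = (r - 4t)^2 ≥ 0.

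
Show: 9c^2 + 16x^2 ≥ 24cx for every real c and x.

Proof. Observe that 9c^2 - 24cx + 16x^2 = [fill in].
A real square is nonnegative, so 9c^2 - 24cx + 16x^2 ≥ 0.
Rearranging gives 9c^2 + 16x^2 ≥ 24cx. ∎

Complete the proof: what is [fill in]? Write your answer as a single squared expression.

(3c - 4x)^2

The leading and trailing coefficients are 3^2 and 4^2, and 24 = 2·3·4, so the trinomial is (3c - 4x)^2.
Hence 9c^2 - 24cx + 16x^2 ≥ 0.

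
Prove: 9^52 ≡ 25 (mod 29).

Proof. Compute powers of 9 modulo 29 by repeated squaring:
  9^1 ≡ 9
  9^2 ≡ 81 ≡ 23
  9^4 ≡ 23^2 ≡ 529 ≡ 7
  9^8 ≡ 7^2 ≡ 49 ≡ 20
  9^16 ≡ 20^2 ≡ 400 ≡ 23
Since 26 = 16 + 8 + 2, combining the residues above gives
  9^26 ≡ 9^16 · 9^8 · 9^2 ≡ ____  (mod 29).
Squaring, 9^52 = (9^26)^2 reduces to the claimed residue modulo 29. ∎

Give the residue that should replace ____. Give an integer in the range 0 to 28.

Multiply the listed residues: 23 · 20 · 23 = 460 → 10580.
Reducing modulo 29: 10580 = 364·29 + 24, so 9^26 ≡ 24.

24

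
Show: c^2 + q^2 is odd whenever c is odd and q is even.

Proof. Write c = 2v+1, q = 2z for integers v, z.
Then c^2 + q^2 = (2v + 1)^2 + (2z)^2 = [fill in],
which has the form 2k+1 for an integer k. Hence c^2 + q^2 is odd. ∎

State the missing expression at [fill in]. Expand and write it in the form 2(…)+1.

(2v + 1)^2 + (2z)^2 = 4v^2 + 4v + 4z^2 + 1
= 2(2v^2 + 2v + 2z^2) + 1.
Since 2v^2 + 2v + 2z^2 is an integer, the sum of squares is of the form 2k+1 for an integer k.

2(2v^2 + 2v + 2z^2) + 1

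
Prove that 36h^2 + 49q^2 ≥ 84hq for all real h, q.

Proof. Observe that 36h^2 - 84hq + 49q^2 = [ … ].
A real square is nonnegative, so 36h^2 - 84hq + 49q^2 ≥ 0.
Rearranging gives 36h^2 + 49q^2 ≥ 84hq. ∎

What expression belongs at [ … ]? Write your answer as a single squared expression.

The leading and trailing coefficients are 6^2 and 7^2, and 84 = 2·6·7, so the trinomial is (6h - 7q)^2.
Hence 36h^2 - 84hq + 49q^2 ≥ 0.

(6h - 7q)^2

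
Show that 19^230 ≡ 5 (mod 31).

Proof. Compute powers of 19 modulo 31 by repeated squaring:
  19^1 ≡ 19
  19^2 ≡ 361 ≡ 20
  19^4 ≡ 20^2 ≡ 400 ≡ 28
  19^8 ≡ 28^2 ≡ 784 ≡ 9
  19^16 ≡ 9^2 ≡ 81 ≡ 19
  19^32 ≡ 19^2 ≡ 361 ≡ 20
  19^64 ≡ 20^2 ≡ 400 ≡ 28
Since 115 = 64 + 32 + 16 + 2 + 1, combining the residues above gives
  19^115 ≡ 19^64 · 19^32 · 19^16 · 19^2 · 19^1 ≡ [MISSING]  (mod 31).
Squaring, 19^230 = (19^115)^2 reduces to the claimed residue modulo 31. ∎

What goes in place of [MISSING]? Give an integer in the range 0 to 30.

25

19^64 · 19^32 · 19^16 · 19^2 · 19^1 ≡ 28 · 20 · 19 · 20 · 19 = 4043200.
4043200 mod 31 = 25, so 19^115 ≡ 25 (mod 31).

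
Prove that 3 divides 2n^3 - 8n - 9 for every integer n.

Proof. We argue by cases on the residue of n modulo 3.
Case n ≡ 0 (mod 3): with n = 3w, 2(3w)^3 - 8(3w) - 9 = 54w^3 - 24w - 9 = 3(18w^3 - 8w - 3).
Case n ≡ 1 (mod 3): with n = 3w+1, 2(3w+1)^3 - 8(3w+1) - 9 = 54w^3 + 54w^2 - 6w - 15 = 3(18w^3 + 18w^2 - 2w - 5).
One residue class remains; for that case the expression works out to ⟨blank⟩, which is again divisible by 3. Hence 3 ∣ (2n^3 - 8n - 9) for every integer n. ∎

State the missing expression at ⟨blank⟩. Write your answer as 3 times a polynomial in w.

3(18w^3 + 36w^2 + 16w - 3)

Only n ≡ 2 (mod 3) is unaccounted for. Put n = 3w+2:
2(3w+2)^3 - 8(3w+2) - 9 expands to 54w^3 + 108w^2 + 48w - 9,
and factoring out 3 leaves 3(18w^3 + 36w^2 + 16w - 3).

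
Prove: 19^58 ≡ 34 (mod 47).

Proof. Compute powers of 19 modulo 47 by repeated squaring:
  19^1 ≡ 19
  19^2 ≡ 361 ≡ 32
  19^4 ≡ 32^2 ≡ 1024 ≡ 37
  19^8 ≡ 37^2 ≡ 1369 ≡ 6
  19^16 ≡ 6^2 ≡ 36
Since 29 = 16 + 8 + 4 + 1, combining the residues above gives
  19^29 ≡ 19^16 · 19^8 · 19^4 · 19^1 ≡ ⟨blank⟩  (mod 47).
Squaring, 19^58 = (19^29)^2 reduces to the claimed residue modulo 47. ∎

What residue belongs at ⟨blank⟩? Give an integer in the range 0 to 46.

19^16 · 19^8 · 19^4 · 19^1 ≡ 36 · 6 · 37 · 19 = 151848.
151848 mod 47 = 38, so 19^29 ≡ 38 (mod 47).

38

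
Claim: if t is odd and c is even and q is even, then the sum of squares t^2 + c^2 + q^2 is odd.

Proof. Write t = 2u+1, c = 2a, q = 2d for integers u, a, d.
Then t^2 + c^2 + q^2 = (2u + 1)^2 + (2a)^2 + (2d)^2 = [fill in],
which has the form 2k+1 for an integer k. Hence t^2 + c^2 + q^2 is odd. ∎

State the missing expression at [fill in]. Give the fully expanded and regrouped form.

Expanding: (2u + 1)^2 + (2a)^2 + (2d)^2 = 4a^2 + 4d^2 + 4u^2 + 4u + 1.
Every term except the constant is even, so this is 2(2a^2 + 2d^2 + 2u^2 + 2u) + 1,
and 2a^2 + 2d^2 + 2u^2 + 2u ∈ ℤ gives the required form.

2(2a^2 + 2d^2 + 2u^2 + 2u) + 1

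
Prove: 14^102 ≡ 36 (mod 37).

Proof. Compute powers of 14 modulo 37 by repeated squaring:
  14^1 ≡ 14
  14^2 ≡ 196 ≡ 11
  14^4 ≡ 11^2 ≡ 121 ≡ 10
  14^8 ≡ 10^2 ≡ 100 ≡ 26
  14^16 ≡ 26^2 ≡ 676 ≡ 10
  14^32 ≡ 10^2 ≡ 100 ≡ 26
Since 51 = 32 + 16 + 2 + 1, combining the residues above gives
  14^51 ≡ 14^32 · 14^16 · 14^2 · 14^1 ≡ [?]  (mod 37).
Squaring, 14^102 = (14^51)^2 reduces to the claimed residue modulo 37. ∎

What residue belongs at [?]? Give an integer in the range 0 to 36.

6

14^32 · 14^16 · 14^2 · 14^1 ≡ 26 · 10 · 11 · 14 = 40040.
40040 mod 37 = 6, so 14^51 ≡ 6 (mod 37).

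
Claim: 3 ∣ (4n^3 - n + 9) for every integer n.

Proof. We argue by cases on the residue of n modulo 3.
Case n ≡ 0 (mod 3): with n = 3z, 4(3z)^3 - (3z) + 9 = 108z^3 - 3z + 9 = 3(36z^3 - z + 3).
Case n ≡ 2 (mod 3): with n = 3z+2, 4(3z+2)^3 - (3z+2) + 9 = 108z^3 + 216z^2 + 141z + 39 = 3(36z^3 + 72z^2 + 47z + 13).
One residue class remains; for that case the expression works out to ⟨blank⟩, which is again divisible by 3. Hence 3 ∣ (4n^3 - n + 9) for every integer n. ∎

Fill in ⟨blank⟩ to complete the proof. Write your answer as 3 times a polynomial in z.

Only n ≡ 1 (mod 3) is unaccounted for. Put n = 3z+1:
4(3z+1)^3 - (3z+1) + 9 expands to 108z^3 + 108z^2 + 33z + 12,
and factoring out 3 leaves 3(36z^3 + 36z^2 + 11z + 4).

3(36z^3 + 36z^2 + 11z + 4)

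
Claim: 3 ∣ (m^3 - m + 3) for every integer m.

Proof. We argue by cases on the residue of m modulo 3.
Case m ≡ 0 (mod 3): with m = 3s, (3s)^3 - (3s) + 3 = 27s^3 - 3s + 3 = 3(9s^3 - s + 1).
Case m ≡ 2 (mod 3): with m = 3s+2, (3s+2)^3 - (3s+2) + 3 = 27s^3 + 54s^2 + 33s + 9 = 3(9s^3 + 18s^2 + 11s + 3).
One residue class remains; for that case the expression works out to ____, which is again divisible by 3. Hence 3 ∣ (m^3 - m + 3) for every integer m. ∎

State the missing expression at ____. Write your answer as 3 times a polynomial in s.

3(9s^3 + 9s^2 + 2s + 1)

The residues treated are {0, 2}, so the missing case is m ≡ 1 (mod 3); write m = 3s+1.
Then (3s+1)^3 - (3s+1) + 3 = 27s^3 + 27s^2 + 6s + 3 = 3(9s^3 + 9s^2 + 2s + 1).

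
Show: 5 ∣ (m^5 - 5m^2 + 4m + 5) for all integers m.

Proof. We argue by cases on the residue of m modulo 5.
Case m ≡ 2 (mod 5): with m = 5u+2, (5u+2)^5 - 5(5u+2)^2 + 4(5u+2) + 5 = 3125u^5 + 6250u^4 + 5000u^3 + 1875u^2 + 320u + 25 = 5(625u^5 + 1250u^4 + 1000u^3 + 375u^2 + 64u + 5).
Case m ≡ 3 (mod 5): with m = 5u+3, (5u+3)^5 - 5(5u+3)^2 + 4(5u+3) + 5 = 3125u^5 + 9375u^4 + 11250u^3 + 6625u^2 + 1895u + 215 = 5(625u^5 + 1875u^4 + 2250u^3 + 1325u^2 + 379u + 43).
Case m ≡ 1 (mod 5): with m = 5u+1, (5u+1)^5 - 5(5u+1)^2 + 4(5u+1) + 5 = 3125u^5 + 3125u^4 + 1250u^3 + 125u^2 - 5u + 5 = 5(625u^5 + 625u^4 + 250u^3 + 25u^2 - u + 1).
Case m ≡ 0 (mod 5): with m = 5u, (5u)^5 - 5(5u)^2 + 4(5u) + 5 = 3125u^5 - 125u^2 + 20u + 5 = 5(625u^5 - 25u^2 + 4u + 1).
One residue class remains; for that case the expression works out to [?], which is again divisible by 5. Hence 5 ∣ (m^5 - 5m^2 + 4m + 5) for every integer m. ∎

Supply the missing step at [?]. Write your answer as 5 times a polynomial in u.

5(625u^5 + 2500u^4 + 4000u^3 + 3175u^2 + 1244u + 193)

Only m ≡ 4 (mod 5) is unaccounted for. Put m = 5u+4:
(5u+4)^5 - 5(5u+4)^2 + 4(5u+4) + 5 expands to 3125u^5 + 12500u^4 + 20000u^3 + 15875u^2 + 6220u + 965,
and factoring out 5 leaves 5(625u^5 + 2500u^4 + 4000u^3 + 3175u^2 + 1244u + 193).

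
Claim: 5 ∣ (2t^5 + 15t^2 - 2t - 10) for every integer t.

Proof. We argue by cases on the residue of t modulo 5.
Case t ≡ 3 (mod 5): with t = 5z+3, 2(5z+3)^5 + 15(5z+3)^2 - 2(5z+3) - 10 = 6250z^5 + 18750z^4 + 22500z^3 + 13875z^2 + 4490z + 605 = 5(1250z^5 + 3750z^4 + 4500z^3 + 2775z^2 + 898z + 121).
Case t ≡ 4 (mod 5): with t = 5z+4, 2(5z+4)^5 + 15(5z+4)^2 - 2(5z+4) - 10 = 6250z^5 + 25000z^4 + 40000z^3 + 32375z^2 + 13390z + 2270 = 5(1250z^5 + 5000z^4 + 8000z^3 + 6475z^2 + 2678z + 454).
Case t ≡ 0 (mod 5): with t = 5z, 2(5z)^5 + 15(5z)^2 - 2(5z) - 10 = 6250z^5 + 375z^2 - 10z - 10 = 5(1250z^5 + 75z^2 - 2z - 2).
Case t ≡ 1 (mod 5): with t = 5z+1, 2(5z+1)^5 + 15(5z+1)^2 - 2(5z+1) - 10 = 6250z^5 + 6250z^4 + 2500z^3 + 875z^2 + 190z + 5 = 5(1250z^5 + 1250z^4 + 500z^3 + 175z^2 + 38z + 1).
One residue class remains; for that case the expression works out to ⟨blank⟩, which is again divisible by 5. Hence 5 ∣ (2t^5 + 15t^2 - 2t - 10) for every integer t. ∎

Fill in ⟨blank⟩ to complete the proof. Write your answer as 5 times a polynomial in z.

Only t ≡ 2 (mod 5) is unaccounted for. Put t = 5z+2:
2(5z+2)^5 + 15(5z+2)^2 - 2(5z+2) - 10 expands to 6250z^5 + 12500z^4 + 10000z^3 + 4375z^2 + 1090z + 110,
and factoring out 5 leaves 5(1250z^5 + 2500z^4 + 2000z^3 + 875z^2 + 218z + 22).

5(1250z^5 + 2500z^4 + 2000z^3 + 875z^2 + 218z + 22)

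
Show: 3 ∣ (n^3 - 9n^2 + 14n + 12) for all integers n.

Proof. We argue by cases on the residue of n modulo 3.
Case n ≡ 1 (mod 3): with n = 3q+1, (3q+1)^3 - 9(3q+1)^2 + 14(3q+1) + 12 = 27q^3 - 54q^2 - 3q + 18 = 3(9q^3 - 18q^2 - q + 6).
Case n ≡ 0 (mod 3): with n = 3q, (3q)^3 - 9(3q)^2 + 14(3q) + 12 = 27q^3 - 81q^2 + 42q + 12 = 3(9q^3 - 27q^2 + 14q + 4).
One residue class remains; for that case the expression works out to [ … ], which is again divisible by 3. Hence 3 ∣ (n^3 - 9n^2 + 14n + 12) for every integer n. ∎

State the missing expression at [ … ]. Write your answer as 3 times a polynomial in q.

3(9q^3 - 9q^2 - 10q + 4)

The residues treated are {1, 0}, so the missing case is n ≡ 2 (mod 3); write n = 3q+2.
Then (3q+2)^3 - 9(3q+2)^2 + 14(3q+2) + 12 = 27q^3 - 27q^2 - 30q + 12 = 3(9q^3 - 9q^2 - 10q + 4).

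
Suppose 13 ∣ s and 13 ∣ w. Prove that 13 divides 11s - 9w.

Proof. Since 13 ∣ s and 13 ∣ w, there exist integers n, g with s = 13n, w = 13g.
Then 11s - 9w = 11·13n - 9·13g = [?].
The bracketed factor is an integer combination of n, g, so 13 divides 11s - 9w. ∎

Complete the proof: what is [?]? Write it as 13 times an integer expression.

13(-9g + 11n)

Pull the common 13 out of every term: 11·13n - 9·13g = 13(-9g + 11n).
-9g + 11n is an integer, which exhibits the divisibility.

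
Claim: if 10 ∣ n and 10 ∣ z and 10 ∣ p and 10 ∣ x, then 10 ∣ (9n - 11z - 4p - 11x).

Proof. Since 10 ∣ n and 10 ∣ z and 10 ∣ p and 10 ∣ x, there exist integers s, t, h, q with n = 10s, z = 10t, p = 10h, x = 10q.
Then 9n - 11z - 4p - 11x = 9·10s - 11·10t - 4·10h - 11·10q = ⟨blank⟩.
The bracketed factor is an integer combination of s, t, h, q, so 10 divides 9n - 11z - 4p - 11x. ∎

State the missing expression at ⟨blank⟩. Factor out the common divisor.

Each term has a factor of 10: 9·10s - 11·10t - 4·10h - 11·10q = 10·(-4h - 11q + 9s - 11t).
Since -4h - 11q + 9s - 11t is an integer, 10 ∣ (9n - 11z - 4p - 11x).

10(-4h - 11q + 9s - 11t)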